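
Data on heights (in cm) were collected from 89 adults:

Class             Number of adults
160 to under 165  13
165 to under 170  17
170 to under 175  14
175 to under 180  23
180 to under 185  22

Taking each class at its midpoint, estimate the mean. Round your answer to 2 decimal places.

Midpoints: 162.5, 167.5, 172.5, 177.5, 182.5
Σfm = 13×162.5 + 17×167.5 + 14×172.5 + 23×177.5 + 22×182.5 = 15472.5
n = Σf = 89
Mean = 15472.5 / 89 = 173.8483

173.85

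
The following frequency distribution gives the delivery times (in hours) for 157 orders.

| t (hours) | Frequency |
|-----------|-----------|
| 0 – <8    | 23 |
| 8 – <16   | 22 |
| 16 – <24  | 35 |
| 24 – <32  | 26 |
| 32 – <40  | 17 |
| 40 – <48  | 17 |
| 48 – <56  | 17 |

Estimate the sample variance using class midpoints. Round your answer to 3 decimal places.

Midpoints: 4, 12, 20, 28, 36, 44, 52
n = 157, Σfm = 4028, mean = 25.6561
Σfm² = 138832
Σf(m − x̄)² = Σfm² − (Σfm)²/n = 138832 − 4028²/157 = 35489.4268
Sample variance = 35489.4268 / 156 = 227.4963

227.496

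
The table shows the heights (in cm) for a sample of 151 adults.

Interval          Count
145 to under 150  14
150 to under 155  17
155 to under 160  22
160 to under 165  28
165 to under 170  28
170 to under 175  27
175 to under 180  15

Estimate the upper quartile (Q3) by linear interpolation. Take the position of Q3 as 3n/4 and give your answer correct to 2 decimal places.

Cumulative frequencies: 14, 31, 53, 81, 109, 136, 151
n = 151; position = 3n/4 = 113.25.
This falls in the class 170 to under 175: L = 170, F = 109, f = 27, h = 5.
Upper quartile ≈ 170 + ((113.25 − 109) / 27) × 5 = 170.7870

170.79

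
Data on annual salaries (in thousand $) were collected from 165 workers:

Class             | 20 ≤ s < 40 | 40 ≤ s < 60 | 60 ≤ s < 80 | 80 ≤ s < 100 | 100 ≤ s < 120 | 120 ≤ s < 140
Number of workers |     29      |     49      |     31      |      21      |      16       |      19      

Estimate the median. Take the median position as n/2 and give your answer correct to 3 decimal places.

62.903

Cumulative frequencies: 29, 78, 109, 130, 146, 165
n = 165; position = n/2 = 82.5.
This falls in the class 60 ≤ s < 80: L = 60, F = 78, f = 31, h = 20.
Median ≈ 60 + ((82.5 − 78) / 31) × 20 = 62.9032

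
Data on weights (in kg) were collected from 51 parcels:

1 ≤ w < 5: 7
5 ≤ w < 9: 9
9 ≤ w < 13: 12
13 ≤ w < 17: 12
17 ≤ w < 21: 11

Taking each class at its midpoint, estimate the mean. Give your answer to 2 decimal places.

Midpoints: 3, 7, 11, 15, 19
Σfm = 7×3 + 9×7 + 12×11 + 12×15 + 11×19 = 605
n = Σf = 51
Mean = 605 / 51 = 11.8627

11.86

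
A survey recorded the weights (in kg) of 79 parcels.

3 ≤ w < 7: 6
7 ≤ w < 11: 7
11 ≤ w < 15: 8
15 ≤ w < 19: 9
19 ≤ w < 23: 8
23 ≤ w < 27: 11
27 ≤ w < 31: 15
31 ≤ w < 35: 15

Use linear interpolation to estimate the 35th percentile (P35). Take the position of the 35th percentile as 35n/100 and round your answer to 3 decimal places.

17.956

Cumulative frequencies: 6, 13, 21, 30, 38, 49, 64, 79
n = 79; position = 35n/100 = 27.65.
This falls in the class 15 ≤ w < 19: L = 15, F = 21, f = 9, h = 4.
35th percentile ≈ 15 + ((27.65 − 21) / 9) × 4 = 17.9556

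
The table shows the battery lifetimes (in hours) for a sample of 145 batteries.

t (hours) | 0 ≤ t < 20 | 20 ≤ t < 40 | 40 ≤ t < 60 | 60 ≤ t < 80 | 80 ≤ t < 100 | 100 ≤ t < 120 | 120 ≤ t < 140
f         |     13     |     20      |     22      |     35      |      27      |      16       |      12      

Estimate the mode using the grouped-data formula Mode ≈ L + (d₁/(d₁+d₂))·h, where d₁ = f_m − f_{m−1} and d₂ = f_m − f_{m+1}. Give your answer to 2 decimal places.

72.38

Modal class: 60 ≤ t < 80 (highest frequency 35).
d₁ = 35 − 22 = 13, d₂ = 35 − 27 = 8
Mode ≈ 60 + (13/(13+8)) × 20 = 60 + 12.3810 = 72.3810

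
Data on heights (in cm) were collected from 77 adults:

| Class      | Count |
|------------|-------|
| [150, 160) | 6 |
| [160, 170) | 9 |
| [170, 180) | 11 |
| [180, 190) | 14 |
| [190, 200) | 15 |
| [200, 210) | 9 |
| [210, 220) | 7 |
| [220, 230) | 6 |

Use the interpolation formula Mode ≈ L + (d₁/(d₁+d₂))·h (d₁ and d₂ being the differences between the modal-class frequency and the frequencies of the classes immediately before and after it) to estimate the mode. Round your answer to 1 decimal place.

191.4

Modal class: [190, 200) (highest frequency 15).
d₁ = 15 − 14 = 1, d₂ = 15 − 9 = 6
Mode ≈ 190 + (1/(1+6)) × 10 = 190 + 1.4286 = 191.4286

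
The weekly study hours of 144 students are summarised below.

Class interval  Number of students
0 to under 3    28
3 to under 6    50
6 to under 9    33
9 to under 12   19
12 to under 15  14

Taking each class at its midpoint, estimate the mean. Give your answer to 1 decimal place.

6.3

Midpoints: 1.5, 4.5, 7.5, 10.5, 13.5
Σfm = 28×1.5 + 50×4.5 + 33×7.5 + 19×10.5 + 14×13.5 = 903
n = Σf = 144
Mean = 903 / 144 = 6.2708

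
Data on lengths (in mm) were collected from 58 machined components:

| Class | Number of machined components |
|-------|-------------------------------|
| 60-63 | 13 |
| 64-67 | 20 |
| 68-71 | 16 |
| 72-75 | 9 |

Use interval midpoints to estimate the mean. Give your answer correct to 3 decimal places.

Midpoints: 61.5, 65.5, 69.5, 73.5
Σfm = 13×61.5 + 20×65.5 + 16×69.5 + 9×73.5 = 3883
n = Σf = 58
Mean = 3883 / 58 = 66.9483

66.948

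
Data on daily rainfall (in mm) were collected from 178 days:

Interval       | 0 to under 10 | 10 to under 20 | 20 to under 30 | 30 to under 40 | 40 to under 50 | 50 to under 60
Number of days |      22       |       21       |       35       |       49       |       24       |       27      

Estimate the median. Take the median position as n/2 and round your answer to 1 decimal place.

Cumulative frequencies: 22, 43, 78, 127, 151, 178
n = 178; position = n/2 = 89.
This falls in the class 30 to under 40: L = 30, F = 78, f = 49, h = 10.
Median ≈ 30 + ((89 − 78) / 49) × 10 = 32.2449

32.2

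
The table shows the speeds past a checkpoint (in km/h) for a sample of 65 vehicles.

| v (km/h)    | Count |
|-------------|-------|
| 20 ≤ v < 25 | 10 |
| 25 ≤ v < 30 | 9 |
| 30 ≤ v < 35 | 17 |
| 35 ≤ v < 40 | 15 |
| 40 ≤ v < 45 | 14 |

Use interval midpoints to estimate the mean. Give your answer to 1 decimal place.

Midpoints: 22.5, 27.5, 32.5, 37.5, 42.5
Σfm = 10×22.5 + 9×27.5 + 17×32.5 + 15×37.5 + 14×42.5 = 2182.5
n = Σf = 65
Mean = 2182.5 / 65 = 33.5769

33.6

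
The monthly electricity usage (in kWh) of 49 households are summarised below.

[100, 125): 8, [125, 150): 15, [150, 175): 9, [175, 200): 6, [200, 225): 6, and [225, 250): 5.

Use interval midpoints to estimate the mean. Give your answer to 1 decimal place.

Midpoints: 112.5, 137.5, 162.5, 187.5, 212.5, 237.5
Σfm = 8×112.5 + 15×137.5 + 9×162.5 + 6×187.5 + 6×212.5 + 5×237.5 = 8012.5
n = Σf = 49
Mean = 8012.5 / 49 = 163.5204

163.5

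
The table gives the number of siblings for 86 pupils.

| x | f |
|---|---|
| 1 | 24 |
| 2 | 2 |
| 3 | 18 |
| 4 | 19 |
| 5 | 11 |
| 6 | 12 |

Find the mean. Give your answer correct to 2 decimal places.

Values: 1, 2, 3, 4, 5, 6
Σfx = 24×1 + 2×2 + 18×3 + 19×4 + 11×5 + 12×6 = 285
n = Σf = 86
Mean = 285 / 86 = 3.3140

3.31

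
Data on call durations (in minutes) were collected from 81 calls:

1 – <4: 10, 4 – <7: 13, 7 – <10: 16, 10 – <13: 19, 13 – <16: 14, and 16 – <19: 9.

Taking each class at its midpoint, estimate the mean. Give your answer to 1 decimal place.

Midpoints: 2.5, 5.5, 8.5, 11.5, 14.5, 17.5
Σfm = 10×2.5 + 13×5.5 + 16×8.5 + 19×11.5 + 14×14.5 + 9×17.5 = 811.5
n = Σf = 81
Mean = 811.5 / 81 = 10.0185

10.0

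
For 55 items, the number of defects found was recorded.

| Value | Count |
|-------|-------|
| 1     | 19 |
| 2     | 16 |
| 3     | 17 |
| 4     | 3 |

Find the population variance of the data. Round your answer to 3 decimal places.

Values: 1, 2, 3, 4
n = 55, Σfx = 114, mean = 2.0727
Σfx² = 284
Σf(x − x̄)² = Σfx² − (Σfx)²/n = 284 − 114²/55 = 47.7091
Population variance = 47.7091 / 55 = 0.8674

0.867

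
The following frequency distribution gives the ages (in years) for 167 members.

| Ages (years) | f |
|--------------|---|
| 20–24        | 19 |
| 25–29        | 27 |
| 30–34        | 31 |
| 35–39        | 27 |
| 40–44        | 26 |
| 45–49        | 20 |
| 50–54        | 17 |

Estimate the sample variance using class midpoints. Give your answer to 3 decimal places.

Midpoints: 22, 27, 32, 37, 42, 47, 52
n = 167, Σfm = 6054, mean = 36.2515
Σfm² = 233598
Σf(m − x̄)² = Σfm² − (Σfm)²/n = 233598 − 6054²/167 = 14131.4371
Sample variance = 14131.4371 / 166 = 85.1291

85.129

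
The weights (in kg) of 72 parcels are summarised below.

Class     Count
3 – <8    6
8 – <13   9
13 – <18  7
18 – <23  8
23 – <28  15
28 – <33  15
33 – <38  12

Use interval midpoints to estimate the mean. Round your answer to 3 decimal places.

Midpoints: 5.5, 10.5, 15.5, 20.5, 25.5, 30.5, 35.5
Σfm = 6×5.5 + 9×10.5 + 7×15.5 + 8×20.5 + 15×25.5 + 15×30.5 + 12×35.5 = 1666
n = Σf = 72
Mean = 1666 / 72 = 23.1389

23.139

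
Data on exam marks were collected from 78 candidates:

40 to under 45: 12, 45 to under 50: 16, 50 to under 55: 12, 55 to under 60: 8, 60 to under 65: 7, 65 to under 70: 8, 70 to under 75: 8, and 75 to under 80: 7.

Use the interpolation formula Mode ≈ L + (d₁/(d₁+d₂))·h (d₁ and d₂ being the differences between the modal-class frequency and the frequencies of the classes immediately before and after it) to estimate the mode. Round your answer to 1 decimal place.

Modal class: 45 to under 50 (highest frequency 16).
d₁ = 16 − 12 = 4, d₂ = 16 − 12 = 4
Mode ≈ 45 + (4/(4+4)) × 5 = 45 + 2.5000 = 47.5000

47.5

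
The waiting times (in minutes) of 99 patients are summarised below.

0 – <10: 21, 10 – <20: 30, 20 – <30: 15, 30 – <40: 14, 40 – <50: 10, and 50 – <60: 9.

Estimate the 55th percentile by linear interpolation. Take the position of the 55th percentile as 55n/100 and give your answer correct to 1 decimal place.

Cumulative frequencies: 21, 51, 66, 80, 90, 99
n = 99; position = 55n/100 = 54.45.
This falls in the class 20 – <30: L = 20, F = 51, f = 15, h = 10.
55th percentile ≈ 20 + ((54.45 − 51) / 15) × 10 = 22.3000

22.3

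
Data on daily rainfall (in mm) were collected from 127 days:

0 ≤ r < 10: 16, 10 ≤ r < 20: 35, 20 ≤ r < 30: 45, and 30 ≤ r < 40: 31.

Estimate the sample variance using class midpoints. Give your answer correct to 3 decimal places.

Midpoints: 5, 15, 25, 35
n = 127, Σfm = 2815, mean = 22.1654
Σfm² = 74375
Σf(m − x̄)² = Σfm² − (Σfm)²/n = 74375 − 2815²/127 = 11979.5276
Sample variance = 11979.5276 / 126 = 95.0756

95.076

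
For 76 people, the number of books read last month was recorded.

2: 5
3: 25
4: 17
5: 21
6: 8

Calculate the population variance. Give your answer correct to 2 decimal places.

1.29

Values: 2, 3, 4, 5, 6
n = 76, Σfx = 306, mean = 4.0263
Σfx² = 1330
Σf(x − x̄)² = Σfx² − (Σfx)²/n = 1330 − 306²/76 = 97.9474
Population variance = 97.9474 / 76 = 1.2888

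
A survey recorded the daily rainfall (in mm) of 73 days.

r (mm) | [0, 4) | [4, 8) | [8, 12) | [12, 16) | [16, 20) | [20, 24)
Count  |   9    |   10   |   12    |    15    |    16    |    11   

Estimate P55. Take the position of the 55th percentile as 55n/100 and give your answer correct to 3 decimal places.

14.440

Cumulative frequencies: 9, 19, 31, 46, 62, 73
n = 73; position = 55n/100 = 40.15.
This falls in the class [12, 16): L = 12, F = 31, f = 15, h = 4.
55th percentile ≈ 12 + ((40.15 − 31) / 15) × 4 = 14.4400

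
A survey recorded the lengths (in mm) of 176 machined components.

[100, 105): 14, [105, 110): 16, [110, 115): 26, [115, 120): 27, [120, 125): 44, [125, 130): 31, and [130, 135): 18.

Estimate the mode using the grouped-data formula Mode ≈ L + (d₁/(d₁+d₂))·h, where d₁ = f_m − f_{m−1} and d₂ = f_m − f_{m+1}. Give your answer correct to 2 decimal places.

Modal class: [120, 125) (highest frequency 44).
d₁ = 44 − 27 = 17, d₂ = 44 − 31 = 13
Mode ≈ 120 + (17/(17+13)) × 5 = 120 + 2.8333 = 122.8333

122.83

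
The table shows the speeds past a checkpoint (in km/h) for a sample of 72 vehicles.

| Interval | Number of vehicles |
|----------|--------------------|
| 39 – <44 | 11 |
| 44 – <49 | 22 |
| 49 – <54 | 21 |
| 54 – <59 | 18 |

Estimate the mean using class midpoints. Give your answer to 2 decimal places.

49.69

Midpoints: 41.5, 46.5, 51.5, 56.5
Σfm = 11×41.5 + 22×46.5 + 21×51.5 + 18×56.5 = 3578
n = Σf = 72
Mean = 3578 / 72 = 49.6944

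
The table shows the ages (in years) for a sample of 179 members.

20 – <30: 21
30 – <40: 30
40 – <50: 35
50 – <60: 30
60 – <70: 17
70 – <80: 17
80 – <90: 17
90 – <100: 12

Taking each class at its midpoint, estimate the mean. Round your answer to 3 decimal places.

Midpoints: 25, 35, 45, 55, 65, 75, 85, 95
Σfm = 21×25 + 30×35 + 35×45 + 30×55 + 17×65 + 17×75 + 17×85 + 12×95 = 9765
n = Σf = 179
Mean = 9765 / 179 = 54.5531

54.553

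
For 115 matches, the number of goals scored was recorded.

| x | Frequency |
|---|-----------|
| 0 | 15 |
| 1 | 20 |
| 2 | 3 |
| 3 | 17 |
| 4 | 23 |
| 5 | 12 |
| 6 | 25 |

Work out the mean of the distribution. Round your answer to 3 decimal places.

3.296

Values: 0, 1, 2, 3, 4, 5, 6
Σfx = 15×0 + 20×1 + 3×2 + 17×3 + 23×4 + 12×5 + 25×6 = 379
n = Σf = 115
Mean = 379 / 115 = 3.2957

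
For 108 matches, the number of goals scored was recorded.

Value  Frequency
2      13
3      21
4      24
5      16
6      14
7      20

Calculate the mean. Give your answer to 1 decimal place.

4.5

Values: 2, 3, 4, 5, 6, 7
Σfx = 13×2 + 21×3 + 24×4 + 16×5 + 14×6 + 20×7 = 489
n = Σf = 108
Mean = 489 / 108 = 4.5278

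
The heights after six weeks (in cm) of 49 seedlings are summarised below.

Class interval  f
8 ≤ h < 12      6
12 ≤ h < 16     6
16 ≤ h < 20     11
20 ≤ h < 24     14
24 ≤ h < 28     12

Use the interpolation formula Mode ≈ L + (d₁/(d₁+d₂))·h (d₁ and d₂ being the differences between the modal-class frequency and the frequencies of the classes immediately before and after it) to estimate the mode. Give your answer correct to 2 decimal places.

Modal class: 20 ≤ h < 24 (highest frequency 14).
d₁ = 14 − 11 = 3, d₂ = 14 − 12 = 2
Mode ≈ 20 + (3/(3+2)) × 4 = 20 + 2.4000 = 22.4000

22.40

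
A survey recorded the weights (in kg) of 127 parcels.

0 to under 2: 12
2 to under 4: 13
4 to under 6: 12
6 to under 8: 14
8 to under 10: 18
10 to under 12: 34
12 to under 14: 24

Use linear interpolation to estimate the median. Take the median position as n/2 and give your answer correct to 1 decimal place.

Cumulative frequencies: 12, 25, 37, 51, 69, 103, 127
n = 127; position = n/2 = 63.5.
This falls in the class 8 to under 10: L = 8, F = 51, f = 18, h = 2.
Median ≈ 8 + ((63.5 − 51) / 18) × 2 = 9.3889

9.4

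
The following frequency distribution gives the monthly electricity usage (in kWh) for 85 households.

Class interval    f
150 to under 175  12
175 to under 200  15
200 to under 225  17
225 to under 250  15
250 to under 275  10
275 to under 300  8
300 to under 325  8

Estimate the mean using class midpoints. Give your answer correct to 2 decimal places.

227.79

Midpoints: 162.5, 187.5, 212.5, 237.5, 262.5, 287.5, 312.5
Σfm = 12×162.5 + 15×187.5 + 17×212.5 + 15×237.5 + 10×262.5 + 8×287.5 + 8×312.5 = 19362.5
n = Σf = 85
Mean = 19362.5 / 85 = 227.7941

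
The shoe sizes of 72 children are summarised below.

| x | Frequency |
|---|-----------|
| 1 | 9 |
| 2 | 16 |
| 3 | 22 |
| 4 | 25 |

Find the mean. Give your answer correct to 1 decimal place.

Values: 1, 2, 3, 4
Σfx = 9×1 + 16×2 + 22×3 + 25×4 = 207
n = Σf = 72
Mean = 207 / 72 = 2.8750

2.9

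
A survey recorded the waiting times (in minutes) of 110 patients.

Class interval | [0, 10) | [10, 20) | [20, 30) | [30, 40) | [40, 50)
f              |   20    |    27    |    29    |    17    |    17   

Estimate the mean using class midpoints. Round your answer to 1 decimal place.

23.5

Midpoints: 5, 15, 25, 35, 45
Σfm = 20×5 + 27×15 + 29×25 + 17×35 + 17×45 = 2590
n = Σf = 110
Mean = 2590 / 110 = 23.5455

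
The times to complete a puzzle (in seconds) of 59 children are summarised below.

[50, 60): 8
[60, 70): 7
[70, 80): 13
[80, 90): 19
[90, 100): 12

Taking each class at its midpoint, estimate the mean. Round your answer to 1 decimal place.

Midpoints: 55, 65, 75, 85, 95
Σfm = 8×55 + 7×65 + 13×75 + 19×85 + 12×95 = 4625
n = Σf = 59
Mean = 4625 / 59 = 78.3898

78.4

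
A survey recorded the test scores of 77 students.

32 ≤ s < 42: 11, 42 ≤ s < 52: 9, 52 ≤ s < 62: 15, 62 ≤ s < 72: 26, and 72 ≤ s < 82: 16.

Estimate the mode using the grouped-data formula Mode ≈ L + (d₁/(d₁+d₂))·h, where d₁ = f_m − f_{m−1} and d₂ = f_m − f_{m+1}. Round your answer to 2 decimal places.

67.24

Modal class: 62 ≤ s < 72 (highest frequency 26).
d₁ = 26 − 15 = 11, d₂ = 26 − 16 = 10
Mode ≈ 62 + (11/(11+10)) × 10 = 62 + 5.2381 = 67.2381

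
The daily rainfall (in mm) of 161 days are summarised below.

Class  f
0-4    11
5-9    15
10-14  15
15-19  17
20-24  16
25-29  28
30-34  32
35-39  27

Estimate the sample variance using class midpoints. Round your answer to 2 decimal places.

Midpoints: 2, 7, 12, 17, 22, 27, 32, 37
n = 161, Σfm = 3727, mean = 23.1491
Σfm² = 105739
Σf(m − x̄)² = Σfm² − (Σfm)²/n = 105739 − 3727²/161 = 19462.4224
Sample variance = 19462.4224 / 160 = 121.6401

121.64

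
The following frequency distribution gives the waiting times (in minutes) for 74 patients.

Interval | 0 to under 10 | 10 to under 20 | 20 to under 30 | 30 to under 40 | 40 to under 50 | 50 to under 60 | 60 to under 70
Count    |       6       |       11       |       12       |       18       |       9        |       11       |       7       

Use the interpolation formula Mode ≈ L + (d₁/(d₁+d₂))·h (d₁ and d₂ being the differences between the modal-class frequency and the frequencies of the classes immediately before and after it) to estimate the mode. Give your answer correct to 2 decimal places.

34.00

Modal class: 30 to under 40 (highest frequency 18).
d₁ = 18 − 12 = 6, d₂ = 18 − 9 = 9
Mode ≈ 30 + (6/(6+9)) × 10 = 30 + 4.0000 = 34.0000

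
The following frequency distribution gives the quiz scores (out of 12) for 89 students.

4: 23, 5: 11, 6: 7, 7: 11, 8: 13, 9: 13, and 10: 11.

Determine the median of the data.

Cumulative frequencies: 23, 34, 41, 52, 65, 78, 89
n = 89, so the median is the value in position (n+1)/2 = 45.
Position 45 falls at value 7.

7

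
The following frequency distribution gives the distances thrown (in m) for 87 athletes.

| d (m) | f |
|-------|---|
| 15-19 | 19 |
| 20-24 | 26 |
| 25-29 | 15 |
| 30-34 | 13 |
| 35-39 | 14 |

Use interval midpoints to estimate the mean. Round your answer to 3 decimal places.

25.678

Midpoints: 17, 22, 27, 32, 37
Σfm = 19×17 + 26×22 + 15×27 + 13×32 + 14×37 = 2234
n = Σf = 87
Mean = 2234 / 87 = 25.6782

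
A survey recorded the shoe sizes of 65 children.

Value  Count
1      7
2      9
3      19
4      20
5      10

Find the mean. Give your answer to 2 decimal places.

Values: 1, 2, 3, 4, 5
Σfx = 7×1 + 9×2 + 19×3 + 20×4 + 10×5 = 212
n = Σf = 65
Mean = 212 / 65 = 3.2615

3.26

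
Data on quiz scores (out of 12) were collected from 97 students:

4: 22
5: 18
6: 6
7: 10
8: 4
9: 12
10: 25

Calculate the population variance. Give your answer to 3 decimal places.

Values: 4, 5, 6, 7, 8, 9, 10
n = 97, Σfx = 674, mean = 6.9485
Σfx² = 5236
Σf(x − x̄)² = Σfx² − (Σfx)²/n = 5236 − 674²/97 = 552.7423
Population variance = 552.7423 / 97 = 5.6984

5.698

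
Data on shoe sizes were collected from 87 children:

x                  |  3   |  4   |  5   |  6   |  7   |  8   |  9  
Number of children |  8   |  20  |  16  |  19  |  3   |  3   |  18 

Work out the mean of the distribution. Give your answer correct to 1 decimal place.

5.8

Values: 3, 4, 5, 6, 7, 8, 9
Σfx = 8×3 + 20×4 + 16×5 + 19×6 + 3×7 + 3×8 + 18×9 = 505
n = Σf = 87
Mean = 505 / 87 = 5.8046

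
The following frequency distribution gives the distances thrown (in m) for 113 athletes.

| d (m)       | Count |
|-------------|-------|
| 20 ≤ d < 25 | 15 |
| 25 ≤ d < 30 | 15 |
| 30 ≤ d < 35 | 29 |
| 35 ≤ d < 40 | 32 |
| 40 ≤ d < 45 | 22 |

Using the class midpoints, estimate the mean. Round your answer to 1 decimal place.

33.9

Midpoints: 22.5, 27.5, 32.5, 37.5, 42.5
Σfm = 15×22.5 + 15×27.5 + 29×32.5 + 32×37.5 + 22×42.5 = 3827.5
n = Σf = 113
Mean = 3827.5 / 113 = 33.8717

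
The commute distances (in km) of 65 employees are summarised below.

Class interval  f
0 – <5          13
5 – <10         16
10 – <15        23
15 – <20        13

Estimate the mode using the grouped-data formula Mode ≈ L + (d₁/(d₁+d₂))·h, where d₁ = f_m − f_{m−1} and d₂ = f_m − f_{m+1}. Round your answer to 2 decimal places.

12.06

Modal class: 10 – <15 (highest frequency 23).
d₁ = 23 − 16 = 7, d₂ = 23 − 13 = 10
Mode ≈ 10 + (7/(7+10)) × 5 = 10 + 2.0588 = 12.0588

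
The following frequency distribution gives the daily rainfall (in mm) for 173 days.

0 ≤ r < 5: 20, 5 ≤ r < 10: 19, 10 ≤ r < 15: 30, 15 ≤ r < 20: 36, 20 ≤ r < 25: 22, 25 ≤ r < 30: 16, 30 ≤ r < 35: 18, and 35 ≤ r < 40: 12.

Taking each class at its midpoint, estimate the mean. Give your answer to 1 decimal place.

Midpoints: 2.5, 7.5, 12.5, 17.5, 22.5, 27.5, 32.5, 37.5
Σfm = 20×2.5 + 19×7.5 + 30×12.5 + 36×17.5 + 22×22.5 + 16×27.5 + 18×32.5 + 12×37.5 = 3167.5
n = Σf = 173
Mean = 3167.5 / 173 = 18.3092

18.3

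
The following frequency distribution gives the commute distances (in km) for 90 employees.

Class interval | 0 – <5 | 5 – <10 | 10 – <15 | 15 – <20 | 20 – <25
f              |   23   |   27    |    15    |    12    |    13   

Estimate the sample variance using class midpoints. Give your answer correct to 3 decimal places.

Midpoints: 2.5, 7.5, 12.5, 17.5, 22.5
n = 90, Σfm = 950, mean = 10.5556
Σfm² = 14262.5
Σf(m − x̄)² = Σfm² − (Σfm)²/n = 14262.5 − 950²/90 = 4234.7222
Sample variance = 4234.7222 / 89 = 47.5811

47.581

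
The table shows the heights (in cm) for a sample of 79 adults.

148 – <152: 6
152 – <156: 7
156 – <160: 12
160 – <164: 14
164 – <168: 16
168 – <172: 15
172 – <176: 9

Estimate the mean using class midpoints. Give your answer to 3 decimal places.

Midpoints: 150, 154, 158, 162, 166, 170, 174
Σfm = 6×150 + 7×154 + 12×158 + 14×162 + 16×166 + 15×170 + 9×174 = 12914
n = Σf = 79
Mean = 12914 / 79 = 163.4684

163.468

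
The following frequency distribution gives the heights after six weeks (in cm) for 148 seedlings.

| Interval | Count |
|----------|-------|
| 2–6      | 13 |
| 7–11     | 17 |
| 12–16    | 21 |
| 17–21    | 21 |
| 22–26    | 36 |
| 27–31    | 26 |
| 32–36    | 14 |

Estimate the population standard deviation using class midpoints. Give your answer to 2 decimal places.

8.85

Midpoints: 4, 9, 14, 19, 24, 29, 34
n = 148, Σfm = 2992, mean = 20.2162
Σfm² = 72068
Σf(m − x̄)² = Σfm² − (Σfm)²/n = 72068 − 2992²/148 = 11581.0811
Population variance = 11581.0811 / 148 = 78.2505
Standard deviation = √78.2505 = 8.8459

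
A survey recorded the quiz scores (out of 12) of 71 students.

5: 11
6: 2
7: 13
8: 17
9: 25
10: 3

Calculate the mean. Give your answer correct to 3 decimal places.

7.732

Values: 5, 6, 7, 8, 9, 10
Σfx = 11×5 + 2×6 + 13×7 + 17×8 + 25×9 + 3×10 = 549
n = Σf = 71
Mean = 549 / 71 = 7.7324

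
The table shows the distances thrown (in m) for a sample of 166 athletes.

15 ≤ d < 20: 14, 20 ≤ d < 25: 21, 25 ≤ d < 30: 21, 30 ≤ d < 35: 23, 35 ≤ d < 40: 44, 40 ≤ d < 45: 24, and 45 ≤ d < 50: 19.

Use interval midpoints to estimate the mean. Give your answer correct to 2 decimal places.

Midpoints: 17.5, 22.5, 27.5, 32.5, 37.5, 42.5, 47.5
Σfm = 14×17.5 + 21×22.5 + 21×27.5 + 23×32.5 + 44×37.5 + 24×42.5 + 19×47.5 = 5615
n = Σf = 166
Mean = 5615 / 166 = 33.8253

33.83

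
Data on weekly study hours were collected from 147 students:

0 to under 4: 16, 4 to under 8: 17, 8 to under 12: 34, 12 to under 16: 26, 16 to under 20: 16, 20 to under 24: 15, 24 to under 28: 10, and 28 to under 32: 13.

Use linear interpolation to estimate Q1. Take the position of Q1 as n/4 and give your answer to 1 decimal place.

8.4

Cumulative frequencies: 16, 33, 67, 93, 109, 124, 134, 147
n = 147; position = n/4 = 36.75.
This falls in the class 8 to under 12: L = 8, F = 33, f = 34, h = 4.
Lower quartile ≈ 8 + ((36.75 − 33) / 34) × 4 = 8.4412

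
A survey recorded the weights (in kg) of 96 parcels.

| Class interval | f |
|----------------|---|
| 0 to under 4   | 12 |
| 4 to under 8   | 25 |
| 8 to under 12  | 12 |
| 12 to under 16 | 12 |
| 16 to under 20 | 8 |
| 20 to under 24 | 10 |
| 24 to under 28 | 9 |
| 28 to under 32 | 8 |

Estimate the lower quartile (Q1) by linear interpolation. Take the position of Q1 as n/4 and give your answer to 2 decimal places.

5.92

Cumulative frequencies: 12, 37, 49, 61, 69, 79, 88, 96
n = 96; position = n/4 = 24.
This falls in the class 4 to under 8: L = 4, F = 12, f = 25, h = 4.
Lower quartile ≈ 4 + ((24 − 12) / 25) × 4 = 5.9200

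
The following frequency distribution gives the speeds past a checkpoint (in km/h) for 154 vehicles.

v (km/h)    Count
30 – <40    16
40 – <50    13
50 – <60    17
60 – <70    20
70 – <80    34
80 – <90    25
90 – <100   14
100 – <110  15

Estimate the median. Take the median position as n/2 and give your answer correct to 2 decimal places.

Cumulative frequencies: 16, 29, 46, 66, 100, 125, 139, 154
n = 154; position = n/2 = 77.
This falls in the class 70 – <80: L = 70, F = 66, f = 34, h = 10.
Median ≈ 70 + ((77 − 66) / 34) × 10 = 73.2353

73.24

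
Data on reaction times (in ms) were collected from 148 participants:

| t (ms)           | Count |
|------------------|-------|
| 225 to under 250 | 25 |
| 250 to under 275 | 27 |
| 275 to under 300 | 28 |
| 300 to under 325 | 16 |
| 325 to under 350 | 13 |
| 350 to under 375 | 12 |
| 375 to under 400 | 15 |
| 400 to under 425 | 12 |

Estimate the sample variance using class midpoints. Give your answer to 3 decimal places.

3163.581

Midpoints: 237.5, 262.5, 287.5, 312.5, 337.5, 362.5, 387.5, 412.5
n = 148, Σfm = 45575, mean = 307.9392
Σfm² = 14499375
Σf(m − x̄)² = Σfm² − (Σfm)²/n = 14499375 − 45575²/148 = 465046.4527
Sample variance = 465046.4527 / 147 = 3163.5813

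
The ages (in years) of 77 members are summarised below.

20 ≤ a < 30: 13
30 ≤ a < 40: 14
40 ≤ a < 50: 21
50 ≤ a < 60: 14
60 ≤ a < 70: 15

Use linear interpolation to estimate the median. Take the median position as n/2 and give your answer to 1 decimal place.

Cumulative frequencies: 13, 27, 48, 62, 77
n = 77; position = n/2 = 38.5.
This falls in the class 40 ≤ a < 50: L = 40, F = 27, f = 21, h = 10.
Median ≈ 40 + ((38.5 − 27) / 21) × 10 = 45.4762

45.5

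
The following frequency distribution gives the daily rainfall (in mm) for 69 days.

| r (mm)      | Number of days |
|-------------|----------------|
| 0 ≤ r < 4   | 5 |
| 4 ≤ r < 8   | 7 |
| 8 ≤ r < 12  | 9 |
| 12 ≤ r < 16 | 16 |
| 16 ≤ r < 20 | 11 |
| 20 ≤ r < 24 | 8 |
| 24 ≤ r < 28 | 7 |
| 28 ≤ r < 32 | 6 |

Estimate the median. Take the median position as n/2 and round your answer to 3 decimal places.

Cumulative frequencies: 5, 12, 21, 37, 48, 56, 63, 69
n = 69; position = n/2 = 34.5.
This falls in the class 12 ≤ r < 16: L = 12, F = 21, f = 16, h = 4.
Median ≈ 12 + ((34.5 − 21) / 16) × 4 = 15.3750

15.375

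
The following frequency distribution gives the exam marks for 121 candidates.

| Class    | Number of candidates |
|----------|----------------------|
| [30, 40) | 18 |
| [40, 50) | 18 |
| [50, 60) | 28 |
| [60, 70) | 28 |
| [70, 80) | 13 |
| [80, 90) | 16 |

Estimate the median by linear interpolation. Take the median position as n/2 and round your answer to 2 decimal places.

Cumulative frequencies: 18, 36, 64, 92, 105, 121
n = 121; position = n/2 = 60.5.
This falls in the class [50, 60): L = 50, F = 36, f = 28, h = 10.
Median ≈ 50 + ((60.5 − 36) / 28) × 10 = 58.7500

58.75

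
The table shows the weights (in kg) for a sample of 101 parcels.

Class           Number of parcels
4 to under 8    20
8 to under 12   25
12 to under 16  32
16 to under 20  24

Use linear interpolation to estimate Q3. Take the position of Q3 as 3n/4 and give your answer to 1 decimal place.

15.8

Cumulative frequencies: 20, 45, 77, 101
n = 101; position = 3n/4 = 75.75.
This falls in the class 12 to under 16: L = 12, F = 45, f = 32, h = 4.
Upper quartile ≈ 12 + ((75.75 − 45) / 32) × 4 = 15.8438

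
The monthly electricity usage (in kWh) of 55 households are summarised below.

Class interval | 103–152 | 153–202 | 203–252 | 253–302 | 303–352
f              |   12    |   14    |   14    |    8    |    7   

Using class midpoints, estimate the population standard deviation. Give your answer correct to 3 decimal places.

65.138

Midpoints: 127.5, 177.5, 227.5, 277.5, 327.5
n = 55, Σfm = 11712.5, mean = 212.9545
Σfm² = 2727593.75
Σf(m − x̄)² = Σfm² − (Σfm)²/n = 2727593.75 − 11712.5²/55 = 233363.6364
Population variance = 233363.6364 / 55 = 4242.9752
Standard deviation = √4242.9752 = 65.1381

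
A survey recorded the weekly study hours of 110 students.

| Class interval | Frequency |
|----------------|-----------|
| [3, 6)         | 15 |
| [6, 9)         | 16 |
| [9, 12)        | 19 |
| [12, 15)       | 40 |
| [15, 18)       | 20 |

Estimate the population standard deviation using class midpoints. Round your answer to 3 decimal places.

3.896

Midpoints: 4.5, 7.5, 10.5, 13.5, 16.5
n = 110, Σfm = 1257, mean = 11.4273
Σfm² = 16033.5
Σf(m − x̄)² = Σfm² − (Σfm)²/n = 16033.5 − 1257²/110 = 1669.4182
Population variance = 1669.4182 / 110 = 15.1765
Standard deviation = √15.1765 = 3.8957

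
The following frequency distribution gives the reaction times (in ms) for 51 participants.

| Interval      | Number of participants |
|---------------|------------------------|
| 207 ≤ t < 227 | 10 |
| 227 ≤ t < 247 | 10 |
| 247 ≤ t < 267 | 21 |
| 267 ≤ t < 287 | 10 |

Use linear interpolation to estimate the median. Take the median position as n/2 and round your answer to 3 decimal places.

252.238

Cumulative frequencies: 10, 20, 41, 51
n = 51; position = n/2 = 25.5.
This falls in the class 247 ≤ t < 267: L = 247, F = 20, f = 21, h = 20.
Median ≈ 247 + ((25.5 − 20) / 21) × 20 = 252.2381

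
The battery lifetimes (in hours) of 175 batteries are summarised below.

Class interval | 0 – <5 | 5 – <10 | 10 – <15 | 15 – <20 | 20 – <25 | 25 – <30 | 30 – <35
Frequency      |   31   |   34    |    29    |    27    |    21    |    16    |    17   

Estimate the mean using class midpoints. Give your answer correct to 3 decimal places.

15.043

Midpoints: 2.5, 7.5, 12.5, 17.5, 22.5, 27.5, 32.5
Σfm = 31×2.5 + 34×7.5 + 29×12.5 + 27×17.5 + 21×22.5 + 16×27.5 + 17×32.5 = 2632.5
n = Σf = 175
Mean = 2632.5 / 175 = 15.0429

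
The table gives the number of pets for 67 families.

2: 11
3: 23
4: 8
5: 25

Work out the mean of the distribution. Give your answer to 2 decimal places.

Values: 2, 3, 4, 5
Σfx = 11×2 + 23×3 + 8×4 + 25×5 = 248
n = Σf = 67
Mean = 248 / 67 = 3.7015

3.70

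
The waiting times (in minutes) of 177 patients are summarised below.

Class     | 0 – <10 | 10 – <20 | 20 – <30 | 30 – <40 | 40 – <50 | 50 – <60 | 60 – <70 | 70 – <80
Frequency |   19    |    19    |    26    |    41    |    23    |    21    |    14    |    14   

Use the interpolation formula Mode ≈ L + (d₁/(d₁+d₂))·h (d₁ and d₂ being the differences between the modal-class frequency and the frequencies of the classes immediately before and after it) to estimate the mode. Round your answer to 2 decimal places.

34.55

Modal class: 30 – <40 (highest frequency 41).
d₁ = 41 − 26 = 15, d₂ = 41 − 23 = 18
Mode ≈ 30 + (15/(15+18)) × 10 = 30 + 4.5455 = 34.5455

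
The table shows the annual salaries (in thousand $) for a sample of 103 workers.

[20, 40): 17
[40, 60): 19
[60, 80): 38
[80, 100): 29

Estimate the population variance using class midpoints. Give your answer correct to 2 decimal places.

428.77

Midpoints: 30, 50, 70, 90
n = 103, Σfm = 6730, mean = 65.3398
Σfm² = 483900
Σf(m − x̄)² = Σfm² − (Σfm)²/n = 483900 − 6730²/103 = 44163.1068
Population variance = 44163.1068 / 103 = 428.7680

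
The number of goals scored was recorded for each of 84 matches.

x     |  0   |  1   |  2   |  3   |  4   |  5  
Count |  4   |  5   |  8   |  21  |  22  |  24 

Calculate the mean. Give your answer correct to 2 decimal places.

3.48

Values: 0, 1, 2, 3, 4, 5
Σfx = 4×0 + 5×1 + 8×2 + 21×3 + 22×4 + 24×5 = 292
n = Σf = 84
Mean = 292 / 84 = 3.4762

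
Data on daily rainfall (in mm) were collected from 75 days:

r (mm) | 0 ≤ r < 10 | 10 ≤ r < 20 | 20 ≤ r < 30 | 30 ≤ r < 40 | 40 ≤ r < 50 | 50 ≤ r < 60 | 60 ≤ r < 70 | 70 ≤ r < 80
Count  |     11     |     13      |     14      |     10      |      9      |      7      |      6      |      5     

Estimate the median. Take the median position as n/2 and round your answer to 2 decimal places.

Cumulative frequencies: 11, 24, 38, 48, 57, 64, 70, 75
n = 75; position = n/2 = 37.5.
This falls in the class 20 ≤ r < 30: L = 20, F = 24, f = 14, h = 10.
Median ≈ 20 + ((37.5 − 24) / 14) × 10 = 29.6429

29.64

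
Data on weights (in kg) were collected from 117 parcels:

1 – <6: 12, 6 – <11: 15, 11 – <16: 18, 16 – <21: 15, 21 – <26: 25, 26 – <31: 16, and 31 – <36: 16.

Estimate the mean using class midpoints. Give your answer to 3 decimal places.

19.397

Midpoints: 3.5, 8.5, 13.5, 18.5, 23.5, 28.5, 33.5
Σfm = 12×3.5 + 15×8.5 + 18×13.5 + 15×18.5 + 25×23.5 + 16×28.5 + 16×33.5 = 2269.5
n = Σf = 117
Mean = 2269.5 / 117 = 19.3974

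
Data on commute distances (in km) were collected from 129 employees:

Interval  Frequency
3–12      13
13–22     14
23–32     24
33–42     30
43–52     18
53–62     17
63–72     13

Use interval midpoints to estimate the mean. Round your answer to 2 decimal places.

Midpoints: 7.5, 17.5, 27.5, 37.5, 47.5, 57.5, 67.5
Σfm = 13×7.5 + 14×17.5 + 24×27.5 + 30×37.5 + 18×47.5 + 17×57.5 + 13×67.5 = 4837.5
n = Σf = 129
Mean = 4837.5 / 129 = 37.5000

37.50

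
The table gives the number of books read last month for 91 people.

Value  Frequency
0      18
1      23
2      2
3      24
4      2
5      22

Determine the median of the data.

3

Cumulative frequencies: 18, 41, 43, 67, 69, 91
n = 91, so the median is the value in position (n+1)/2 = 46.
Position 46 falls at value 3.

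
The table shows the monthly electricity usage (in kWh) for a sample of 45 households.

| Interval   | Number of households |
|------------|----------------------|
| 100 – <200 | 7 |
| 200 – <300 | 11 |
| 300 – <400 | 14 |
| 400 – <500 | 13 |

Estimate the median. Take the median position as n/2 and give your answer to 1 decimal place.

Cumulative frequencies: 7, 18, 32, 45
n = 45; position = n/2 = 22.5.
This falls in the class 300 – <400: L = 300, F = 18, f = 14, h = 100.
Median ≈ 300 + ((22.5 − 18) / 14) × 100 = 332.1429

332.1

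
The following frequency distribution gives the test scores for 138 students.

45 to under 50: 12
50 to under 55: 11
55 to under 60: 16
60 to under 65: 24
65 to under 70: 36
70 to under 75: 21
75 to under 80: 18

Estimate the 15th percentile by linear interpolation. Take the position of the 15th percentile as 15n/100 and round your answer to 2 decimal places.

Cumulative frequencies: 12, 23, 39, 63, 99, 120, 138
n = 138; position = 15n/100 = 20.7.
This falls in the class 50 to under 55: L = 50, F = 12, f = 11, h = 5.
15th percentile ≈ 50 + ((20.7 − 12) / 11) × 5 = 53.9545

53.95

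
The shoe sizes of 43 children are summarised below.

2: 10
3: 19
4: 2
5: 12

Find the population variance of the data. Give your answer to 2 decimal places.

Values: 2, 3, 4, 5
n = 43, Σfx = 145, mean = 3.3721
Σfx² = 543
Σf(x − x̄)² = Σfx² − (Σfx)²/n = 543 − 145²/43 = 54.0465
Population variance = 54.0465 / 43 = 1.2569

1.26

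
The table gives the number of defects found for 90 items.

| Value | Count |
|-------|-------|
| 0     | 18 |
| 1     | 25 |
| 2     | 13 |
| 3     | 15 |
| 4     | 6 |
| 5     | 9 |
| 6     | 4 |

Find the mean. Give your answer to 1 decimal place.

Values: 0, 1, 2, 3, 4, 5, 6
Σfx = 18×0 + 25×1 + 13×2 + 15×3 + 6×4 + 9×5 + 4×6 = 189
n = Σf = 90
Mean = 189 / 90 = 2.1000

2.1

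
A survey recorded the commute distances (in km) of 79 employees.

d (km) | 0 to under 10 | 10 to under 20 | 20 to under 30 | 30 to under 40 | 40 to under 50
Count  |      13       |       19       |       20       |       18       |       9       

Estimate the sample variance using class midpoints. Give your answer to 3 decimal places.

158.942

Midpoints: 5, 15, 25, 35, 45
n = 79, Σfm = 1885, mean = 23.8608
Σfm² = 57375
Σf(m − x̄)² = Σfm² − (Σfm)²/n = 57375 − 1885²/79 = 12397.4684
Sample variance = 12397.4684 / 78 = 158.9419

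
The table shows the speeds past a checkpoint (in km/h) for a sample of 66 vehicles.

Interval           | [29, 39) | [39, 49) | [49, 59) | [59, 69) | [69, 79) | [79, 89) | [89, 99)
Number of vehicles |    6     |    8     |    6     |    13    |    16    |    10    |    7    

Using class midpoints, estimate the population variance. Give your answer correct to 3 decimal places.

Midpoints: 34, 44, 54, 64, 74, 84, 94
n = 66, Σfm = 4394, mean = 66.5758
Σfm² = 313196
Σf(m − x̄)² = Σfm² − (Σfm)²/n = 313196 − 4394²/66 = 20662.1212
Population variance = 20662.1212 / 66 = 313.0624

313.062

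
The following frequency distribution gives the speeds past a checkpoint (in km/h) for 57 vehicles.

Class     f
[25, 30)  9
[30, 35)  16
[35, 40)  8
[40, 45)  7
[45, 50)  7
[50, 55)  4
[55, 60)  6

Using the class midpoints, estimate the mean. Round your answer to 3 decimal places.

Midpoints: 27.5, 32.5, 37.5, 42.5, 47.5, 52.5, 57.5
Σfm = 9×27.5 + 16×32.5 + 8×37.5 + 7×42.5 + 7×47.5 + 4×52.5 + 6×57.5 = 2252.5
n = Σf = 57
Mean = 2252.5 / 57 = 39.5175

39.518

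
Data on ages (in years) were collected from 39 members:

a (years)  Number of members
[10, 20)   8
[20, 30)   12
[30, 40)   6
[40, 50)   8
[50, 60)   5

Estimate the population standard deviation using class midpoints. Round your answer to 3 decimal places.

Midpoints: 15, 25, 35, 45, 55
n = 39, Σfm = 1265, mean = 32.4359
Σfm² = 47975
Σf(m − x̄)² = Σfm² − (Σfm)²/n = 47975 − 1265²/39 = 6943.5897
Population variance = 6943.5897 / 39 = 178.0408
Standard deviation = √178.0408 = 13.3432

13.343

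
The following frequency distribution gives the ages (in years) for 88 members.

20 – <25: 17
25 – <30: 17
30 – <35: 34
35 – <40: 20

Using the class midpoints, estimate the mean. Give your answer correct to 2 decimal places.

Midpoints: 22.5, 27.5, 32.5, 37.5
Σfm = 17×22.5 + 17×27.5 + 34×32.5 + 20×37.5 = 2705
n = Σf = 88
Mean = 2705 / 88 = 30.7386

30.74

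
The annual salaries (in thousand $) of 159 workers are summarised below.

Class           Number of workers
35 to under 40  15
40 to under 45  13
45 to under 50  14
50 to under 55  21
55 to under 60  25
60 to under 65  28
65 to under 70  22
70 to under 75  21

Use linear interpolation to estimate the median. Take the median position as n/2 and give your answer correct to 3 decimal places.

Cumulative frequencies: 15, 28, 42, 63, 88, 116, 138, 159
n = 159; position = n/2 = 79.5.
This falls in the class 55 to under 60: L = 55, F = 63, f = 25, h = 5.
Median ≈ 55 + ((79.5 − 63) / 25) × 5 = 58.3000

58.300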